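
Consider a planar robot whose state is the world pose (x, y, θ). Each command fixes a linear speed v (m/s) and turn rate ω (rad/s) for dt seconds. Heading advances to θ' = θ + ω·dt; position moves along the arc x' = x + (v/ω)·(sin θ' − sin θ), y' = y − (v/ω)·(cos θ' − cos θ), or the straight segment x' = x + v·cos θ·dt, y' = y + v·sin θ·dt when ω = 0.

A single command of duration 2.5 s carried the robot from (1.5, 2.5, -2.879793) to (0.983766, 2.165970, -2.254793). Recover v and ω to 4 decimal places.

v = 0.2500, ω = 0.2500

Δθ = -2.254793 − -2.879793 = 0.625000
ω = Δθ/dt = 0.625000/2.5 = 0.2500
R = Δx/(sin θ' − sin θ) = 1.0000
v = R·ω = 1.0000·0.2500 = 0.2500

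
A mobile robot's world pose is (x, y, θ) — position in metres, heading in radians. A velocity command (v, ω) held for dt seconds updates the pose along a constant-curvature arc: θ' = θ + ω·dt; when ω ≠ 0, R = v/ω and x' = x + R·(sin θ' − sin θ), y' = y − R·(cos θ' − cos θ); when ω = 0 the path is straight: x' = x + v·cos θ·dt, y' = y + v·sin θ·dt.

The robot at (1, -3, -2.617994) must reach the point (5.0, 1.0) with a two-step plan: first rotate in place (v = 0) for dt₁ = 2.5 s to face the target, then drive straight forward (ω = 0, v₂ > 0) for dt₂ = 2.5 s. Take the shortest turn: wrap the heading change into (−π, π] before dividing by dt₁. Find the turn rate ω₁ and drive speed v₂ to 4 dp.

ω₁ = -1.1519, v₂ = 2.2627

heading to target = atan2(1−-3, 5−1) = 0.7854
Δθ = wrap(0.7854 − -2.6180) = -2.8798; ω₁ = Δθ/dt₁ = -1.1519
distance = √((5−1)² + (1−-3)²) = 5.6569; v₂ = distance/dt₂ = 2.2627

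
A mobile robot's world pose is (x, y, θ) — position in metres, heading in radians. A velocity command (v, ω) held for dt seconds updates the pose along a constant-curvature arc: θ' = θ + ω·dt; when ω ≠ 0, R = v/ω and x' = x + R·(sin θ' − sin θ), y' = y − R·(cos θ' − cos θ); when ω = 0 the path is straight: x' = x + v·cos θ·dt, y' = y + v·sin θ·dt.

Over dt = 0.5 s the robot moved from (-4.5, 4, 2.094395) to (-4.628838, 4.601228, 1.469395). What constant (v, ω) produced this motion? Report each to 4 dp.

Δθ = 1.469395 − 2.094395 = -0.625000
ω = Δθ/dt = -0.625000/0.5 = -1.2500
R = −Δy/(cos θ' − cos θ) = -1.0000
v = R·ω = -1.0000·-1.2500 = 1.2500

v = 1.2500, ω = -1.2500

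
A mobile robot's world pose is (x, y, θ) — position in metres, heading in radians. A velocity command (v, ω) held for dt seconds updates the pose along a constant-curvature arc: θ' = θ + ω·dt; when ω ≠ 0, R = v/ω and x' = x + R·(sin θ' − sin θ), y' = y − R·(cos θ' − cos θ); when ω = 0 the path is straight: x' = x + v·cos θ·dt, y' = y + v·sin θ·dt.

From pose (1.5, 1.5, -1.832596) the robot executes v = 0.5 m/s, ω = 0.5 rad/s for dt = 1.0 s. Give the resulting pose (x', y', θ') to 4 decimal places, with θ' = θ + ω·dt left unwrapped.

θ' = -1.8326 + 0.5·1.0 = -1.3326
R = v/ω = 0.5/0.5 = 1.0000
x' = 1.5 + 1.0000·(sin -1.3326 − sin -1.8326) = 1.4942
y' = 1.5 − 1.0000·(cos -1.3326 − cos -1.8326) = 1.0052

(1.4942, 1.0052, -1.3326)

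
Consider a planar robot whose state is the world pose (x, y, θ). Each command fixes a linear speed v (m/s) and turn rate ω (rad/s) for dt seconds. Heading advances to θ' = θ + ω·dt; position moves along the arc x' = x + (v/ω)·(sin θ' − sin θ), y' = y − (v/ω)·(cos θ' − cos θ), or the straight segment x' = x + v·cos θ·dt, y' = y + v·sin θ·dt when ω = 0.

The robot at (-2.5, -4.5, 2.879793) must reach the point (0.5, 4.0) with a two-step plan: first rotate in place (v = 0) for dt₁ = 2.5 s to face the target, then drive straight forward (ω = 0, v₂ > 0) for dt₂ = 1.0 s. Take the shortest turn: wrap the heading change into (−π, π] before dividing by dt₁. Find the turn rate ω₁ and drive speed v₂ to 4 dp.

ω₁ = -0.6593, v₂ = 9.0139

heading to target = atan2(4−-4.5, 0.5−-2.5) = 1.2315
Δθ = wrap(1.2315 − 2.8798) = -1.6483; ω₁ = Δθ/dt₁ = -0.6593
distance = √((0.5−-2.5)² + (4−-4.5)²) = 9.0139; v₂ = distance/dt₂ = 9.0139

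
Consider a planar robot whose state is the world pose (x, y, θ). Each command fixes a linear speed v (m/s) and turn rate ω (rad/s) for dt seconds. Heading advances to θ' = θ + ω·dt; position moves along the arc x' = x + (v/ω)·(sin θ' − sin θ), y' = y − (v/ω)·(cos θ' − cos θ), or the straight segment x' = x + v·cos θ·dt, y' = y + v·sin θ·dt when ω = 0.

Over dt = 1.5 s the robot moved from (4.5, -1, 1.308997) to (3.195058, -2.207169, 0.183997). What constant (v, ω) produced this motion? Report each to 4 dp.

Δθ = 0.183997 − 1.308997 = -1.125000
ω = Δθ/dt = -1.125000/1.5 = -0.7500
R = Δx/(sin θ' − sin θ) = 1.6667
v = R·ω = 1.6667·-0.7500 = -1.2500

v = -1.2500, ω = -0.7500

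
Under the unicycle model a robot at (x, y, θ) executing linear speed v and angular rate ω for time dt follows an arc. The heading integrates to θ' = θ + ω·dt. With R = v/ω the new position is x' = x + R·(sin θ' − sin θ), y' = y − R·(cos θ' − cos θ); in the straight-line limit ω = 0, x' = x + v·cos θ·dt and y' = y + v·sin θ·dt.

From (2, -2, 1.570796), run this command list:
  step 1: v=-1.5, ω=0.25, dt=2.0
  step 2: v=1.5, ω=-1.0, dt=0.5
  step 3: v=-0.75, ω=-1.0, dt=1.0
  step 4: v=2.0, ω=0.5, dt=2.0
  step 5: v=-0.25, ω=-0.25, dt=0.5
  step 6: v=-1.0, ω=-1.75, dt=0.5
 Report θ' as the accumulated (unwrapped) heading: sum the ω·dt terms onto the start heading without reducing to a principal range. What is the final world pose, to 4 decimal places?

(3.7789, -1.9569, 0.5708)

step 1: θ'=2.0708 (R=-6.0000) → pose (2.7345, -4.8766, 2.0708)
step 2: θ'=1.5708 (R=-1.5000) → pose (2.5509, -4.1574, 1.5708)
step 3: θ'=0.5708 (R=0.7500) → pose (2.2061, -4.7885, 0.5708)
step 4: θ'=1.5708 (R=4.0000) → pose (4.0449, -1.4226, 1.5708)
step 5: θ'=1.4458 (R=1.0000) → pose (4.0371, -1.5473, 1.4458)
step 6: θ'=0.5708 (R=0.5714) → pose (3.7789, -1.9569, 0.5708)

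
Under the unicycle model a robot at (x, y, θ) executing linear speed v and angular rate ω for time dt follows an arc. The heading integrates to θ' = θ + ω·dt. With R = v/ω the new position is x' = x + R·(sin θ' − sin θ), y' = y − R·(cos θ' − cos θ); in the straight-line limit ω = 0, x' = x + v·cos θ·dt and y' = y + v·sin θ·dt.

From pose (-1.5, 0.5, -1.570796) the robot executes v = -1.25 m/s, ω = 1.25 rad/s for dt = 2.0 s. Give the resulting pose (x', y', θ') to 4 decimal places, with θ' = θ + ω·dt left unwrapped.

(-3.3011, 1.0985, 0.9292)

θ' = -1.5708 + 1.25·2.0 = 0.9292
R = v/ω = -1.25/1.25 = -1.0000
x' = -1.5 + -1.0000·(sin 0.9292 − sin -1.5708) = -3.3011
y' = 0.5 − -1.0000·(cos 0.9292 − cos -1.5708) = 1.0985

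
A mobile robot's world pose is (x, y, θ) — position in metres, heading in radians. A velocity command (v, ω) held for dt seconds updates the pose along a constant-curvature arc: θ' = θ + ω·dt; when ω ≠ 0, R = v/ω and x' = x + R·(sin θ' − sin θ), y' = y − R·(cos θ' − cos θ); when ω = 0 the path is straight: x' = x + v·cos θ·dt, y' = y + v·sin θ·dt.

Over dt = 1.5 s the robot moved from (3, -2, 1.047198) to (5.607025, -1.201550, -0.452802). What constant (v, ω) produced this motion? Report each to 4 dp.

Δθ = -0.452802 − 1.047198 = -1.500000
ω = Δθ/dt = -1.500000/1.5 = -1.0000
R = Δx/(sin θ' − sin θ) = -2.0000
v = R·ω = -2.0000·-1.0000 = 2.0000

v = 2.0000, ω = -1.0000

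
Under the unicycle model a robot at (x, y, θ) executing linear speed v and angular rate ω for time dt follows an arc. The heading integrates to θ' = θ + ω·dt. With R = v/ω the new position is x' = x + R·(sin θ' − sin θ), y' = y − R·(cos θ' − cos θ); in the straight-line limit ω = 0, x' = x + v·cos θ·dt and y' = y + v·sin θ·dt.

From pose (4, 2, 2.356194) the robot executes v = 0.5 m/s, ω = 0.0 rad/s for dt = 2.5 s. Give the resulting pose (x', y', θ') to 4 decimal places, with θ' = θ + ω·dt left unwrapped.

θ' = 2.3562 + 0.0·2.5 = 2.3562
ω = 0 → straight: x' = 4 + 0.5·cos(2.3562)·2.5 = 3.1161
y' = 2 + 0.5·sin(2.3562)·2.5 = 2.8839

(3.1161, 2.8839, 2.3562)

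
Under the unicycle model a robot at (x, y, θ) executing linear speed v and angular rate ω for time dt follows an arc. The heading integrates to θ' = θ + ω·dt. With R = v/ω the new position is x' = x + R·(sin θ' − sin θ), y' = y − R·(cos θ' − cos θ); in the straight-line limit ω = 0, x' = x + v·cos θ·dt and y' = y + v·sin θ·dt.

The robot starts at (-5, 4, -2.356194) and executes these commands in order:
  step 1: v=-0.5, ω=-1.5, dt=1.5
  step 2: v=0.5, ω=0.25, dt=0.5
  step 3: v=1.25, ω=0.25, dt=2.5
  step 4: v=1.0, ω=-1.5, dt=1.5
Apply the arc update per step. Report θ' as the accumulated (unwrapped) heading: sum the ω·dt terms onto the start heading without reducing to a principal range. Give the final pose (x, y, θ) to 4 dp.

step 1: θ'=-4.6062 (R=0.3333) → pose (-4.4328, 3.7996, -4.6062)
step 2: θ'=-4.4812 (R=2.0000) → pose (-4.4748, 4.0459, -4.4812)
step 3: θ'=-3.8562 (R=5.0000) → pose (-6.0652, 6.6770, -3.8562)
step 4: θ'=-6.1062 (R=-0.6667) → pose (-5.7457, 7.8368, -6.1062)

(-5.7457, 7.8368, -6.1062)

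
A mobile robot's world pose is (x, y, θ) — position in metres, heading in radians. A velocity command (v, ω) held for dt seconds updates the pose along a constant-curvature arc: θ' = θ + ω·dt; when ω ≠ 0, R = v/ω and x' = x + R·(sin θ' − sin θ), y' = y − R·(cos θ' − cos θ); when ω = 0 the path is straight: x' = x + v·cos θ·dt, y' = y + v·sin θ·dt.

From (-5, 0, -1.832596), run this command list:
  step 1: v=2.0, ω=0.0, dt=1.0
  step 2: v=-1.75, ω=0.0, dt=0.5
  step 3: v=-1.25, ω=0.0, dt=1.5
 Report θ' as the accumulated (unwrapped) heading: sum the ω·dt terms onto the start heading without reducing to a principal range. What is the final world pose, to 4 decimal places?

(-4.8059, 0.7244, -1.8326)

step 1: θ'=-1.8326 (straight) → pose (-5.5176, -1.9319, -1.8326)
step 2: θ'=-1.8326 (straight) → pose (-5.2912, -1.0867, -1.8326)
step 3: θ'=-1.8326 (straight) → pose (-4.8059, 0.7244, -1.8326)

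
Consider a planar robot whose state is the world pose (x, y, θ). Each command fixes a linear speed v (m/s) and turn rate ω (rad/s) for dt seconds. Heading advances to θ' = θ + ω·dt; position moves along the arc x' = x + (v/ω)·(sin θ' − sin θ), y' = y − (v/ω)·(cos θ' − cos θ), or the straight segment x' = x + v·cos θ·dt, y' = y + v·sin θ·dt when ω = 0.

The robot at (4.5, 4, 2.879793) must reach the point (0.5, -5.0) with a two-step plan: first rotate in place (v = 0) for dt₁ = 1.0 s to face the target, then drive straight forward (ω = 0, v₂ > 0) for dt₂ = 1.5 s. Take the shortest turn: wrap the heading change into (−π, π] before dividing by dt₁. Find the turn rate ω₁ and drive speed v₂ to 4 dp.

ω₁ = 1.4144, v₂ = 6.5659

heading to target = atan2(-5−4, 0.5−4.5) = -1.9890
Δθ = wrap(-1.9890 − 2.8798) = 1.4144; ω₁ = Δθ/dt₁ = 1.4144
distance = √((0.5−4.5)² + (-5−4)²) = 9.8489; v₂ = distance/dt₂ = 6.5659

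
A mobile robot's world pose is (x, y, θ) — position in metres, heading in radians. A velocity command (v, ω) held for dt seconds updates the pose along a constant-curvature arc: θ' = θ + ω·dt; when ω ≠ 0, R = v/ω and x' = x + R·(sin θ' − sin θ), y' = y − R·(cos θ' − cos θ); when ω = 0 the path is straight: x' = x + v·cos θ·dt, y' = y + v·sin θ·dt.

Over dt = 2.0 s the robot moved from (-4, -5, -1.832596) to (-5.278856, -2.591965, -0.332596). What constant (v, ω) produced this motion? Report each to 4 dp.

v = -1.5000, ω = 0.7500

Δθ = -0.332596 − -1.832596 = 1.500000
ω = Δθ/dt = 1.500000/2.0 = 0.7500
R = −Δy/(cos θ' − cos θ) = -2.0000
v = R·ω = -2.0000·0.7500 = -1.5000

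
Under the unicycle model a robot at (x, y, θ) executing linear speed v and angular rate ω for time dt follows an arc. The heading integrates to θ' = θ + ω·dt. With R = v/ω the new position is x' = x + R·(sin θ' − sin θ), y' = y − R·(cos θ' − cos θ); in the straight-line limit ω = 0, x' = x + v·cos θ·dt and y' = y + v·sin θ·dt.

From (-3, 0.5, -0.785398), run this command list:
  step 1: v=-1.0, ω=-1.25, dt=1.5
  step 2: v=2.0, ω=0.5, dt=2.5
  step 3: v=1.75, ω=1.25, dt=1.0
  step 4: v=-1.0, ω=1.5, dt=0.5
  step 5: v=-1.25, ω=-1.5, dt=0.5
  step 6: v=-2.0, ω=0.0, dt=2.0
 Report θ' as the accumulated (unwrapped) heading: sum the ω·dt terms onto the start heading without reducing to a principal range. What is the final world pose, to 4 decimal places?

(-8.7657, -3.1634, -0.1604)

step 1: θ'=-2.6604 (R=0.8000) → pose (-2.8046, 1.7748, -2.6604)
step 2: θ'=-1.4104 (R=4.0000) → pose (-4.9019, -2.4098, -1.4104)
step 3: θ'=-0.1604 (R=1.4000) → pose (-3.7435, -3.5682, -0.1604)
step 4: θ'=0.5896 (R=-0.6667) → pose (-4.2206, -3.6722, 0.5896)
step 5: θ'=-0.1604 (R=0.8333) → pose (-4.8171, -3.8022, -0.1604)
step 6: θ'=-0.1604 (straight) → pose (-8.7657, -3.1634, -0.1604)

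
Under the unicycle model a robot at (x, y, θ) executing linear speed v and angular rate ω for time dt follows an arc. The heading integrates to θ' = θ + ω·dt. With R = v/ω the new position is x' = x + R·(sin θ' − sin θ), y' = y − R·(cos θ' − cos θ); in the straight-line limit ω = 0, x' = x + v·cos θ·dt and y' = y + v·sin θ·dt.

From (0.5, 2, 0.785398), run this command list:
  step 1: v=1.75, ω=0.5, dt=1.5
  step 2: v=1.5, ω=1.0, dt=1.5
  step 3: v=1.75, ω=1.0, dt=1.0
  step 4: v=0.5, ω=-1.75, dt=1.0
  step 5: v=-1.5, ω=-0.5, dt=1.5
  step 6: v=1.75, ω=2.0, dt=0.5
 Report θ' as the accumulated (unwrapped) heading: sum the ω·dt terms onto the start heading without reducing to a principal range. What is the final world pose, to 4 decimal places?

step 1: θ'=1.5354 (R=3.5000) → pose (1.5229, 4.3510, 1.5354)
step 2: θ'=3.0354 (R=1.5000) → pose (0.1829, 5.8956, 3.0354)
step 3: θ'=4.0354 (R=1.7500) → pose (-1.3667, 5.2518, 4.0354)
step 4: θ'=2.2854 (R=-0.2857) → pose (-1.8052, 5.2435, 2.2854)
step 5: θ'=1.5354 (R=3.0000) → pose (-1.0731, 3.1714, 1.5354)
step 6: θ'=2.5354 (R=0.8750) → pose (-1.4491, 3.9215, 2.5354)

(-1.4491, 3.9215, 2.5354)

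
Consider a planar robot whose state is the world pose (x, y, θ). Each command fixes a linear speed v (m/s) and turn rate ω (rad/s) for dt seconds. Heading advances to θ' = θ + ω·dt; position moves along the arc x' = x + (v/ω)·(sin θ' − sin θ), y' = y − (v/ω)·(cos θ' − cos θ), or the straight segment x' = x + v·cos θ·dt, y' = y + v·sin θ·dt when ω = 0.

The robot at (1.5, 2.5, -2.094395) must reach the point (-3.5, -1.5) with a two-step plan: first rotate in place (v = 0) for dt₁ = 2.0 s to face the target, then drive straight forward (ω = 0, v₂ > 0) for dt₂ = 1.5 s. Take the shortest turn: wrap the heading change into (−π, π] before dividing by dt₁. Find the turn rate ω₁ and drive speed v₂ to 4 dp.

ω₁ = -0.1862, v₂ = 4.2687

heading to target = atan2(-1.5−2.5, -3.5−1.5) = -2.4669
Δθ = wrap(-2.4669 − -2.0944) = -0.3725; ω₁ = Δθ/dt₁ = -0.1862
distance = √((-3.5−1.5)² + (-1.5−2.5)²) = 6.4031; v₂ = distance/dt₂ = 4.2687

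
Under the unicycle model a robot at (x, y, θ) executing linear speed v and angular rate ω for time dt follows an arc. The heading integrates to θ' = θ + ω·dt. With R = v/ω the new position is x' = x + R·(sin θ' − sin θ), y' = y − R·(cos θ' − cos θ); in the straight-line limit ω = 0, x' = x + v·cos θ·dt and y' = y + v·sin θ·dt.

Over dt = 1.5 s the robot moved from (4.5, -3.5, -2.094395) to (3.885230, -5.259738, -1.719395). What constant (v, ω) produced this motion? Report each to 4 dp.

v = 1.2500, ω = 0.2500

Δθ = -1.719395 − -2.094395 = 0.375000
ω = Δθ/dt = 0.375000/1.5 = 0.2500
R = −Δy/(cos θ' − cos θ) = 5.0000
v = R·ω = 5.0000·0.2500 = 1.2500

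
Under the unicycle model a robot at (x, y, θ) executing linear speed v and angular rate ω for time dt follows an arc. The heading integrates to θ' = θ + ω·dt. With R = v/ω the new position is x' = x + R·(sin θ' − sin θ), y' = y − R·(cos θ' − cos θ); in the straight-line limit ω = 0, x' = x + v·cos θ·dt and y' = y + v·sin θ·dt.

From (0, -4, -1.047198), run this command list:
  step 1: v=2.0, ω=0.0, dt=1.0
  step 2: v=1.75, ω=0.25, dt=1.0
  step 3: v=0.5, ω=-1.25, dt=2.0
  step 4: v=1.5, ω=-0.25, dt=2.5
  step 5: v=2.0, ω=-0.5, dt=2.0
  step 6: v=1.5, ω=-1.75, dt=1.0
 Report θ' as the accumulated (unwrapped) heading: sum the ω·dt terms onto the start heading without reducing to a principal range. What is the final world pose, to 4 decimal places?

step 1: θ'=-1.0472 (straight) → pose (1.0000, -5.7321, -1.0472)
step 2: θ'=-0.7972 (R=7.0000) → pose (2.0544, -7.1231, -0.7972)
step 3: θ'=-3.2972 (R=-0.4000) → pose (1.7062, -7.7977, -3.2972)
step 4: θ'=-3.9222 (R=-6.0000) → pose (-1.5862, -6.1331, -3.9222)
step 5: θ'=-4.9222 (R=-4.0000) → pose (-2.6836, -2.4581, -4.9222)
step 6: θ'=-6.6722 (R=-0.8571) → pose (-1.5202, -1.8435, -6.6722)

(-1.5202, -1.8435, -6.6722)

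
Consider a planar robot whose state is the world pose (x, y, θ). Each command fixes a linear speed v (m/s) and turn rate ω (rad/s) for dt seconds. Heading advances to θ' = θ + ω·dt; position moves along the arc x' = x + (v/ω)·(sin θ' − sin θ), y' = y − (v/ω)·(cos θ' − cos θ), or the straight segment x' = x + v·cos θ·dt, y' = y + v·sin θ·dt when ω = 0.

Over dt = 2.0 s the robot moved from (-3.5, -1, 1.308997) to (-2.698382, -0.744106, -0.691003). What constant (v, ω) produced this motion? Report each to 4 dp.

v = 0.5000, ω = -1.0000

Δθ = -0.691003 − 1.308997 = -2.000000
ω = Δθ/dt = -2.000000/2.0 = -1.0000
R = Δx/(sin θ' − sin θ) = -0.5000
v = R·ω = -0.5000·-1.0000 = 0.5000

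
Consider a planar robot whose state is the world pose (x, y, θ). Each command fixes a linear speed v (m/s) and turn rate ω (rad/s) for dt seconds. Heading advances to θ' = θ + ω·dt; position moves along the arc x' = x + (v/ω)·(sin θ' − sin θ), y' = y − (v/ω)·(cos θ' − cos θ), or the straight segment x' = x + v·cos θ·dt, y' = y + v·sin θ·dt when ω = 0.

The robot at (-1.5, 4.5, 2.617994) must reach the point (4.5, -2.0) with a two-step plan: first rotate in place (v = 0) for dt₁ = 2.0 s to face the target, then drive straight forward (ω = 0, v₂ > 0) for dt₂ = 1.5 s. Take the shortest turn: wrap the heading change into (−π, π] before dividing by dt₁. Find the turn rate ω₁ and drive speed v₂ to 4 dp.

heading to target = atan2(-2−4.5, 4.5−-1.5) = -0.8254
Δθ = wrap(-0.8254 − 2.6180) = 2.8398; ω₁ = Δθ/dt₁ = 1.4199
distance = √((4.5−-1.5)² + (-2−4.5)²) = 8.8459; v₂ = distance/dt₂ = 5.8973

ω₁ = 1.4199, v₂ = 5.8973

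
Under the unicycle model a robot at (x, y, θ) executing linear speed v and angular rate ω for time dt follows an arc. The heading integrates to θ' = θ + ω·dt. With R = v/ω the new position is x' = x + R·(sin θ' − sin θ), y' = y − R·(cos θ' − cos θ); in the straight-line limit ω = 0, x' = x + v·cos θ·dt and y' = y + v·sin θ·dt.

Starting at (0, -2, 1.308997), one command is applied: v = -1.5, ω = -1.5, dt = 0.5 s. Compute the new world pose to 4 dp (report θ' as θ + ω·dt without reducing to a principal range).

(-0.4356, -2.5890, 0.5590)

θ' = 1.3090 + -1.5·0.5 = 0.5590
R = v/ω = -1.5/-1.5 = 1.0000
x' = 0 + 1.0000·(sin 0.5590 − sin 1.3090) = -0.4356
y' = -2 − 1.0000·(cos 0.5590 − cos 1.3090) = -2.5890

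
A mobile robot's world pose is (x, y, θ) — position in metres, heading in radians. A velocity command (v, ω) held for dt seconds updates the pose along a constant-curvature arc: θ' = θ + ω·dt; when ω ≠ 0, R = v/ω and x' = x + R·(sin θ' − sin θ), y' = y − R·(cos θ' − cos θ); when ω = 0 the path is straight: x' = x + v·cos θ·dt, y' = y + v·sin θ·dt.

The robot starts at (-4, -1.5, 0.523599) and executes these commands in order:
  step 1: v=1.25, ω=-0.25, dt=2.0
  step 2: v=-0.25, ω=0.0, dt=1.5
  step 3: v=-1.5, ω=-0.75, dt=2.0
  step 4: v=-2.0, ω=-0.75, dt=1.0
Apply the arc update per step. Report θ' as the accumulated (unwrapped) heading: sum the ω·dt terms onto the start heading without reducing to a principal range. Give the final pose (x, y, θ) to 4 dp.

(-3.4902, 2.8476, -2.2264)

step 1: θ'=0.0236 (R=-5.0000) → pose (-1.6180, -0.8315, 0.0236)
step 2: θ'=0.0236 (straight) → pose (-1.9929, -0.8404, 0.0236)
step 3: θ'=-1.4764 (R=2.0000) → pose (-4.0312, 0.9706, -1.4764)
step 4: θ'=-2.2264 (R=2.6667) → pose (-3.4902, 2.8476, -2.2264)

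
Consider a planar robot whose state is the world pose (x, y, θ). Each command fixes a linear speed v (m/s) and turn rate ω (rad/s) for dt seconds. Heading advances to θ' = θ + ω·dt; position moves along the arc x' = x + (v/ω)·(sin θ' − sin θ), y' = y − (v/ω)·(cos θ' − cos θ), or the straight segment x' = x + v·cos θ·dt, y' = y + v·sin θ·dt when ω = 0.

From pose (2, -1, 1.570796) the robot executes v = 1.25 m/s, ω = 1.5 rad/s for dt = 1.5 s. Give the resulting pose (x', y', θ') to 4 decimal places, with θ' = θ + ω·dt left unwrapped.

θ' = 1.5708 + 1.5·1.5 = 3.8208
R = v/ω = 1.25/1.5 = 0.8333
x' = 2 + 0.8333·(sin 3.8208 − sin 1.5708) = 0.6432
y' = -1 − 0.8333·(cos 3.8208 − cos 1.5708) = -0.3516

(0.6432, -0.3516, 3.8208)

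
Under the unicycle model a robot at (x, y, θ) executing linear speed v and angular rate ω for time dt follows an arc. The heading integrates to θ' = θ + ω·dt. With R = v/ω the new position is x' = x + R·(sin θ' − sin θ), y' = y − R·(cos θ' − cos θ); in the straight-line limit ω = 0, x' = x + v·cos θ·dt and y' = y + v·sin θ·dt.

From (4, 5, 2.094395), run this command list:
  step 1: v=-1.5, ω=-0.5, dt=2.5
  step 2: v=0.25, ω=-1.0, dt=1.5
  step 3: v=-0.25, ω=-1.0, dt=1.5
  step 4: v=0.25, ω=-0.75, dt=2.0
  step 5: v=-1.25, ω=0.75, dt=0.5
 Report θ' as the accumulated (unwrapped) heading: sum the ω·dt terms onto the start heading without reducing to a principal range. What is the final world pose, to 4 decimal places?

(4.0746, 1.5702, -3.2806)

step 1: θ'=0.8444 (R=3.0000) → pose (3.6446, 1.5074, 0.8444)
step 2: θ'=-0.6556 (R=-0.2500) → pose (3.9839, 1.5396, -0.6556)
step 3: θ'=-2.1556 (R=0.2500) → pose (3.9279, 1.8758, -2.1556)
step 4: θ'=-3.6556 (R=-0.3333) → pose (3.4861, 1.7695, -3.6556)
step 5: θ'=-3.2806 (R=-1.6667) → pose (4.0746, 1.5702, -3.2806)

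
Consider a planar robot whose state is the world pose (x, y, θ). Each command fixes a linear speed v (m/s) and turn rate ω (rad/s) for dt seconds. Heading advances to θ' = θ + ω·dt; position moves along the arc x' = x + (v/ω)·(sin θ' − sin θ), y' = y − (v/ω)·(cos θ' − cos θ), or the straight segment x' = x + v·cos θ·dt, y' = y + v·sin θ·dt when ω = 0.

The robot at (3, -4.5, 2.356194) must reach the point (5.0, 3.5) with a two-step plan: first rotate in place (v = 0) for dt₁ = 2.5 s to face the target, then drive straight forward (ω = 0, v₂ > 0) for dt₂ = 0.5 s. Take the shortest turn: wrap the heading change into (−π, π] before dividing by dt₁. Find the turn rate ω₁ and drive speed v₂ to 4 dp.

heading to target = atan2(3.5−-4.5, 5−3) = 1.3258
Δθ = wrap(1.3258 − 2.3562) = -1.0304; ω₁ = Δθ/dt₁ = -0.4122
distance = √((5−3)² + (3.5−-4.5)²) = 8.2462; v₂ = distance/dt₂ = 16.4924

ω₁ = -0.4122, v₂ = 16.4924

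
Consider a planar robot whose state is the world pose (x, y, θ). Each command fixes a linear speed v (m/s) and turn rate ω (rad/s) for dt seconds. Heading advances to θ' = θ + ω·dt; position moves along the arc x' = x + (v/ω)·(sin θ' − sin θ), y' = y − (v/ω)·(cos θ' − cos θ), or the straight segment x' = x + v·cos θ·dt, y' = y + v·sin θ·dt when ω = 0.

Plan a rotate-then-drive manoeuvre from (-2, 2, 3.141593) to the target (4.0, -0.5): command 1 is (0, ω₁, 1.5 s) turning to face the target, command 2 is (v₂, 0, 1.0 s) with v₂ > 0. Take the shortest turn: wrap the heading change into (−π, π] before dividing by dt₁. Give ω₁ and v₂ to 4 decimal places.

heading to target = atan2(-0.5−2, 4−-2) = -0.3948
Δθ = wrap(-0.3948 − 3.1416) = 2.7468; ω₁ = Δθ/dt₁ = 1.8312
distance = √((4−-2)² + (-0.5−2)²) = 6.5000; v₂ = distance/dt₂ = 6.5000

ω₁ = 1.8312, v₂ = 6.5000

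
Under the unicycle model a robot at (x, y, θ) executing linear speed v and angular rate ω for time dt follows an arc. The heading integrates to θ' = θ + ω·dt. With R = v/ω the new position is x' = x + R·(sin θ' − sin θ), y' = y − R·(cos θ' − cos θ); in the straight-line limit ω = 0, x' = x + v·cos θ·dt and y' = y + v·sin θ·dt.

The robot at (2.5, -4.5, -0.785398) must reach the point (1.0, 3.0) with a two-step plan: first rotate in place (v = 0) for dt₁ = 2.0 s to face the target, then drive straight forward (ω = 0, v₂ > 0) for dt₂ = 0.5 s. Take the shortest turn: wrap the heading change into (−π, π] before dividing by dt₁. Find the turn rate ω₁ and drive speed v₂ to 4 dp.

ω₁ = 1.2768, v₂ = 15.2971

heading to target = atan2(3−-4.5, 1−2.5) = 1.7682
Δθ = wrap(1.7682 − -0.7854) = 2.5536; ω₁ = Δθ/dt₁ = 1.2768
distance = √((1−2.5)² + (3−-4.5)²) = 7.6485; v₂ = distance/dt₂ = 15.2971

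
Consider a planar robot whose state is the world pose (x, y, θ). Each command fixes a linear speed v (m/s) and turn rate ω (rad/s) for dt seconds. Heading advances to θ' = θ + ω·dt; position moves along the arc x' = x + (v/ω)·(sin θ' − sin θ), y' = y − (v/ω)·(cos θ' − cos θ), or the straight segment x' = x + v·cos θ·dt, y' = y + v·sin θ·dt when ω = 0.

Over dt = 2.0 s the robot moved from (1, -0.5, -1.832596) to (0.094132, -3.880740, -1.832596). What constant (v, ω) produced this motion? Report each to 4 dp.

Δθ = -1.832596 − -1.832596 = 0.000000
ω = Δθ/dt = 0.000000/2.0 = 0.0000
ω = 0 → v = (Δx·cos θ + Δy·sin θ)/dt = 1.7500

v = 1.7500, ω = 0.0000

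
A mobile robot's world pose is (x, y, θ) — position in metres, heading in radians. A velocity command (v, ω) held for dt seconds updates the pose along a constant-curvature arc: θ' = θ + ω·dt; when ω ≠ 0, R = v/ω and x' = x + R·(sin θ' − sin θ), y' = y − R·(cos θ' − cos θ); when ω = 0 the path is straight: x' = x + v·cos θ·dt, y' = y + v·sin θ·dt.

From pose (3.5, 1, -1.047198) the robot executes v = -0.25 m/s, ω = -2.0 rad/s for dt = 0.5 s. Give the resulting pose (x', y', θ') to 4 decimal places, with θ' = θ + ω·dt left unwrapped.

θ' = -1.0472 + -2.0·0.5 = -2.0472
R = v/ω = -0.25/-2.0 = 0.1250
x' = 3.5 + 0.1250·(sin -2.0472 − sin -1.0472) = 3.4972
y' = 1 − 0.1250·(cos -2.0472 − cos -1.0472) = 1.1198

(3.4972, 1.1198, -2.0472)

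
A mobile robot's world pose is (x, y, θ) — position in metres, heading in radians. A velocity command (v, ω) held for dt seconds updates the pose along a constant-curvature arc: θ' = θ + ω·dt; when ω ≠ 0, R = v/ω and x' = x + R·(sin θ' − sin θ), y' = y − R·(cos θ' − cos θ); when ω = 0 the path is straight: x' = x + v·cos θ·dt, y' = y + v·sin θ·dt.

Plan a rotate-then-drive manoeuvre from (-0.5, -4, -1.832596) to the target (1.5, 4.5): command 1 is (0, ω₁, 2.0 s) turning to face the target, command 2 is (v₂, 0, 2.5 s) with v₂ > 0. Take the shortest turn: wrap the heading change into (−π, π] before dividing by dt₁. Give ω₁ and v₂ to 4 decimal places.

heading to target = atan2(4.5−-4, 1.5−-0.5) = 1.3397
Δθ = wrap(1.3397 − -1.8326) = -3.1109; ω₁ = Δθ/dt₁ = -1.5554
distance = √((1.5−-0.5)² + (4.5−-4)²) = 8.7321; v₂ = distance/dt₂ = 3.4928

ω₁ = -1.5554, v₂ = 3.4928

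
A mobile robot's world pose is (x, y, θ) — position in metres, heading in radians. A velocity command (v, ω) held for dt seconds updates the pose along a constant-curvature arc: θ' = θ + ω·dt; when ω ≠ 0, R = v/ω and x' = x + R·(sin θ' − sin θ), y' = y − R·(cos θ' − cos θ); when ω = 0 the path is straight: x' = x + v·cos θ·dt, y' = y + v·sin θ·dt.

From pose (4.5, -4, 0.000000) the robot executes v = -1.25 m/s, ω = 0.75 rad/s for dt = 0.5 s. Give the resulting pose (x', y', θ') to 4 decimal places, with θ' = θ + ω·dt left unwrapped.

θ' = 0.0000 + 0.75·0.5 = 0.3750
R = v/ω = -1.25/0.75 = -1.6667
x' = 4.5 + -1.6667·(sin 0.3750 − sin 0.0000) = 3.8895
y' = -4 − -1.6667·(cos 0.3750 − cos 0.0000) = -4.1158

(3.8895, -4.1158, 0.3750)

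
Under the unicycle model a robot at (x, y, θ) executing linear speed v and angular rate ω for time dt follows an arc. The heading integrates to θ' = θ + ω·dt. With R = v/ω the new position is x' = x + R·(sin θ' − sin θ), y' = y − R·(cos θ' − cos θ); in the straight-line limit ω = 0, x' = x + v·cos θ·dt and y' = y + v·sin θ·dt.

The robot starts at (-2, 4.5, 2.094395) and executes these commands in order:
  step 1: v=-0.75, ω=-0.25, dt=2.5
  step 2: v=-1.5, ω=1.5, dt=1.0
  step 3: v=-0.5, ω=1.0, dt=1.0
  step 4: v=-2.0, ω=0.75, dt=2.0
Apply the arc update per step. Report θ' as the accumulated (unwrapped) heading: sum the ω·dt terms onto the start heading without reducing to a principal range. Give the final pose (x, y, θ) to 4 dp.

step 1: θ'=1.4694 (R=3.0000) → pose (-1.6135, 2.6963, 1.4694)
step 2: θ'=2.9694 (R=-1.0000) → pose (-0.7900, 1.6099, 2.9694)
step 3: θ'=3.9694 (R=-0.5000) → pose (-0.3361, 1.7642, 3.9694)
step 4: θ'=5.4694 (R=-2.6667) → pose (-0.3615, 5.3996, 5.4694)

(-0.3615, 5.3996, 5.4694)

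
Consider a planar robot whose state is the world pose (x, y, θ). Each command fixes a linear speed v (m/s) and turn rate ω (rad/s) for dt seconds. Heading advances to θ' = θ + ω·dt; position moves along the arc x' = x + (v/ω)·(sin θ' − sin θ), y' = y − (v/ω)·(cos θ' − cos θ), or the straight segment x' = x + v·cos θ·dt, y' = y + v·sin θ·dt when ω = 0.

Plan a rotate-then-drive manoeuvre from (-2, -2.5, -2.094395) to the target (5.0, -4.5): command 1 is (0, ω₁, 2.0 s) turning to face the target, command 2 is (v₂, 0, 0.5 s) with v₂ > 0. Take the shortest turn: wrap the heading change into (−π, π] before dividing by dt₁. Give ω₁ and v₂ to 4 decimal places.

heading to target = atan2(-4.5−-2.5, 5−-2) = -0.2783
Δθ = wrap(-0.2783 − -2.0944) = 1.8161; ω₁ = Δθ/dt₁ = 0.9080
distance = √((5−-2)² + (-4.5−-2.5)²) = 7.2801; v₂ = distance/dt₂ = 14.5602

ω₁ = 0.9080, v₂ = 14.5602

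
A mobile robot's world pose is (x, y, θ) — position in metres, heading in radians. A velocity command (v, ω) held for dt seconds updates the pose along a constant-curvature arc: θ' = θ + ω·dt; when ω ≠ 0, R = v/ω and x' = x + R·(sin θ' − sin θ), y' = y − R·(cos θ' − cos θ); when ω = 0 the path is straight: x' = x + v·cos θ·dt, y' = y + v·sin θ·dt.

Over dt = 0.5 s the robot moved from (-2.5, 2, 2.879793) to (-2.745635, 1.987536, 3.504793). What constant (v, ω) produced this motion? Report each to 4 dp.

v = 0.5000, ω = 1.2500

Δθ = 3.504793 − 2.879793 = 0.625000
ω = Δθ/dt = 0.625000/0.5 = 1.2500
R = Δx/(sin θ' − sin θ) = 0.4000
v = R·ω = 0.4000·1.2500 = 0.5000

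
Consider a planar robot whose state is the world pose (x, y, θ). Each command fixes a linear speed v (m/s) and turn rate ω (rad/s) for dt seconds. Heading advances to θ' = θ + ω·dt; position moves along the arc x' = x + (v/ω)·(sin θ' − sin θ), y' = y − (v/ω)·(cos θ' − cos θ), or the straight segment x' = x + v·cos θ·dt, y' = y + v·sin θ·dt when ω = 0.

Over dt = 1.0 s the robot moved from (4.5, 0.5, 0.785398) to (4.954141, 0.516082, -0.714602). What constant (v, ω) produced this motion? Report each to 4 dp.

Δθ = -0.714602 − 0.785398 = -1.500000
ω = Δθ/dt = -1.500000/1.0 = -1.5000
R = Δx/(sin θ' − sin θ) = -0.3333
v = R·ω = -0.3333·-1.5000 = 0.5000

v = 0.5000, ω = -1.5000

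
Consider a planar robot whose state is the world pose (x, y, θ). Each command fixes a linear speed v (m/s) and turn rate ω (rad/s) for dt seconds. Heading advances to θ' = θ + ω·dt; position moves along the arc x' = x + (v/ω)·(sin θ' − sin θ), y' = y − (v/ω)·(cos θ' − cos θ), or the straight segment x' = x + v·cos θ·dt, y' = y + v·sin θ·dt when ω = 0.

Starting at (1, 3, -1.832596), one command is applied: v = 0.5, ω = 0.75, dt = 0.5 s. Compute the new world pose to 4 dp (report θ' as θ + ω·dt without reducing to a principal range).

(0.9816, 2.7521, -1.4576)

θ' = -1.8326 + 0.75·0.5 = -1.4576
R = v/ω = 0.5/0.75 = 0.6667
x' = 1 + 0.6667·(sin -1.4576 − sin -1.8326) = 0.9816
y' = 3 − 0.6667·(cos -1.4576 − cos -1.8326) = 2.7521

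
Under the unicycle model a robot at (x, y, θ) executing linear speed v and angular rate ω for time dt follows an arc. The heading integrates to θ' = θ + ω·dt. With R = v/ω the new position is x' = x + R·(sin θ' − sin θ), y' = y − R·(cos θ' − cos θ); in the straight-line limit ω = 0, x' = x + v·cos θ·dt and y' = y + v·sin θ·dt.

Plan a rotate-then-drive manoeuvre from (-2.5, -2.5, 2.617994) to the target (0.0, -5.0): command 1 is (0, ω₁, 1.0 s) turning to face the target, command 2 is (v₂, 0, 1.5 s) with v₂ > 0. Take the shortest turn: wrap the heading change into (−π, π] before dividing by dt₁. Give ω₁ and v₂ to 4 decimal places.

ω₁ = 2.8798, v₂ = 2.3570

heading to target = atan2(-5−-2.5, 0−-2.5) = -0.7854
Δθ = wrap(-0.7854 − 2.6180) = 2.8798; ω₁ = Δθ/dt₁ = 2.8798
distance = √((0−-2.5)² + (-5−-2.5)²) = 3.5355; v₂ = distance/dt₂ = 2.3570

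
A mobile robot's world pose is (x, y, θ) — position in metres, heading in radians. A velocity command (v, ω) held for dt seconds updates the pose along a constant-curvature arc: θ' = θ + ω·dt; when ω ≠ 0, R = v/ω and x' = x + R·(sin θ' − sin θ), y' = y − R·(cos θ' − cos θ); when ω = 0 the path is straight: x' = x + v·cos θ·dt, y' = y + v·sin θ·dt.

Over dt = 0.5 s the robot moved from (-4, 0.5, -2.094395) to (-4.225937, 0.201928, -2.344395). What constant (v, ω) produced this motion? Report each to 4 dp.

v = 0.7500, ω = -0.5000

Δθ = -2.344395 − -2.094395 = -0.250000
ω = Δθ/dt = -0.250000/0.5 = -0.5000
R = −Δy/(cos θ' − cos θ) = -1.5000
v = R·ω = -1.5000·-0.5000 = 0.7500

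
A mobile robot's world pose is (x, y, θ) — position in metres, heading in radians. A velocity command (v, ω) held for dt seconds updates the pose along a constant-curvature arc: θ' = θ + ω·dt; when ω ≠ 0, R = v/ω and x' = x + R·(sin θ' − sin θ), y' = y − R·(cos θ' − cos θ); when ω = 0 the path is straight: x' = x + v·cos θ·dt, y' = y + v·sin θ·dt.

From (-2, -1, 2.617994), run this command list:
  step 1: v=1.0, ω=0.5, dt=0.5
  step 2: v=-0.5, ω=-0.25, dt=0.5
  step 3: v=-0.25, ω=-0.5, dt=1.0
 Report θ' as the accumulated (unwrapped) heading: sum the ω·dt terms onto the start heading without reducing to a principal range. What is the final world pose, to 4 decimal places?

step 1: θ'=2.8680 (R=2.0000) → pose (-2.4596, -0.8064, 2.8680)
step 2: θ'=2.7430 (R=2.0000) → pose (-2.2237, -0.8888, 2.7430)
step 3: θ'=2.2430 (R=0.5000) → pose (-2.0266, -1.0383, 2.2430)

(-2.0266, -1.0383, 2.2430)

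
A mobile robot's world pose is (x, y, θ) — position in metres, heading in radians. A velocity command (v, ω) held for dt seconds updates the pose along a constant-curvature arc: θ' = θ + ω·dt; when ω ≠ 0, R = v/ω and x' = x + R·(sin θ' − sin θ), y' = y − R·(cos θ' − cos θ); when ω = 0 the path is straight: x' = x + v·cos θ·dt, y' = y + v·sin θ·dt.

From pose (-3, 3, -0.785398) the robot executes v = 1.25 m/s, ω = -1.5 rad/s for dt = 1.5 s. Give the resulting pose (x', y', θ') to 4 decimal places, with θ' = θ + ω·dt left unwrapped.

(-3.5009, 1.5821, -3.0354)

θ' = -0.7854 + -1.5·1.5 = -3.0354
R = v/ω = 1.25/-1.5 = -0.8333
x' = -3 + -0.8333·(sin -3.0354 − sin -0.7854) = -3.5009
y' = 3 − -0.8333·(cos -3.0354 − cos -0.7854) = 1.5821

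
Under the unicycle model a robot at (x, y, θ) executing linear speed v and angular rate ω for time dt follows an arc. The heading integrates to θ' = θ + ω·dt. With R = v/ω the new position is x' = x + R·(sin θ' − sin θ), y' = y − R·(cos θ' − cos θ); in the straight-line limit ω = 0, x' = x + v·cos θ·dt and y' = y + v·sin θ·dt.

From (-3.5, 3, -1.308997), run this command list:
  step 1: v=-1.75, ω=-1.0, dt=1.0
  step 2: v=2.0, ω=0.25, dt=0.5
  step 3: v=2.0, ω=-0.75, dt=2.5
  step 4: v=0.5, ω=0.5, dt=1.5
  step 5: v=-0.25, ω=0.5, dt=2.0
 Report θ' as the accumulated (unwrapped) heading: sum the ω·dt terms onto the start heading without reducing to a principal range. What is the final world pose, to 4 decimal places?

step 1: θ'=-2.3090 (R=1.7500) → pose (-3.1041, 4.6306, -2.3090)
step 2: θ'=-2.1840 (R=8.0000) → pose (-3.7291, 3.8508, -2.1840)
step 3: θ'=-4.0590 (R=-2.6667) → pose (-8.0273, 3.7645, -4.0590)
step 4: θ'=-3.3090 (R=1.0000) → pose (-8.6547, 4.1426, -3.3090)
step 5: θ'=-2.3090 (R=-0.5000) → pose (-8.2016, 4.2991, -2.3090)

(-8.2016, 4.2991, -2.3090)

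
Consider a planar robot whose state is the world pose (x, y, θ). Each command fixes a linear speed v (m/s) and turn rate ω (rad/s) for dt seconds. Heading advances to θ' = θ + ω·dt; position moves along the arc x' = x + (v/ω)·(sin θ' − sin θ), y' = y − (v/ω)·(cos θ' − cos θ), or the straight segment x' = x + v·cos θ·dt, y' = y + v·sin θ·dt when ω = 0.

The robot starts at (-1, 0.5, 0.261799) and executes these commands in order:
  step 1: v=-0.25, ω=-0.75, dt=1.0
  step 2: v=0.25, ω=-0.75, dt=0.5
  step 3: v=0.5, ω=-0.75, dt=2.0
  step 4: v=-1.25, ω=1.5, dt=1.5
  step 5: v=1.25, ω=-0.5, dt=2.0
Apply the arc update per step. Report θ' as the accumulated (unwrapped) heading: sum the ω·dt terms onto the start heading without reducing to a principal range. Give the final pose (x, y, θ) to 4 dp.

step 1: θ'=-0.4882 (R=0.3333) → pose (-1.2426, 0.5276, -0.4882)
step 2: θ'=-0.8632 (R=-0.3333) → pose (-1.1457, 0.4499, -0.8632)
step 3: θ'=-2.3632 (R=-0.6667) → pose (-1.1842, -0.4582, -2.3632)
step 4: θ'=-0.1132 (R=-0.8333) → pose (-1.6752, 0.9632, -0.1132)
step 5: θ'=-1.1132 (R=-2.5000) → pose (0.2852, -0.4163, -1.1132)

(0.2852, -0.4163, -1.1132)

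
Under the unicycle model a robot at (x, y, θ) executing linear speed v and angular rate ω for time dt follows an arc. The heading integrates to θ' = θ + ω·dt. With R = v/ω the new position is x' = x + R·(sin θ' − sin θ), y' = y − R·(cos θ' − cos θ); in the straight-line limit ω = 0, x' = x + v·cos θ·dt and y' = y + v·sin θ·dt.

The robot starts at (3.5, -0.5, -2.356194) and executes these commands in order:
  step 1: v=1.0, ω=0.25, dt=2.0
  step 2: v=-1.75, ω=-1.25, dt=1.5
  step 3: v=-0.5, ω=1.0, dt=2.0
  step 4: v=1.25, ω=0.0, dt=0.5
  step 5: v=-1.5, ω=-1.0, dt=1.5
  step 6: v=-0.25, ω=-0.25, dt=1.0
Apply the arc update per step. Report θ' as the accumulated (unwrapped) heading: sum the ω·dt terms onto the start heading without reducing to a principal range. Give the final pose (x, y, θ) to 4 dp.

(7.1424, -0.5127, -3.4812)

step 1: θ'=-1.8562 (R=4.0000) → pose (2.4902, -2.2023, -1.8562)
step 2: θ'=-3.7312 (R=1.4000) → pose (4.6120, -1.4328, -3.7312)
step 3: θ'=-1.7312 (R=-0.5000) → pose (5.3836, -1.0971, -1.7312)
step 4: θ'=-1.7312 (straight) → pose (5.2838, -1.7140, -1.7312)
step 5: θ'=-3.2312 (R=1.5000) → pose (6.8988, -0.4596, -3.2312)
step 6: θ'=-3.4812 (R=1.0000) → pose (7.1424, -0.5127, -3.4812)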